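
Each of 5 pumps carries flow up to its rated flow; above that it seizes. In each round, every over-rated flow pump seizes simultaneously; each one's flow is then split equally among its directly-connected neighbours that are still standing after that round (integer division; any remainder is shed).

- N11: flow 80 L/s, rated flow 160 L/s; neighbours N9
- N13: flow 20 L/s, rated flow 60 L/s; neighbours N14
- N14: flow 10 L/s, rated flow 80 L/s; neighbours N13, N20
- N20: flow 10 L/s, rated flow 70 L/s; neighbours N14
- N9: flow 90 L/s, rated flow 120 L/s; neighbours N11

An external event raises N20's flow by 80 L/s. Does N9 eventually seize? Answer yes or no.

no

Round 1 — N20 at 90 > 70. N20 seizes.
  N20 sheds 90 L/s to N14: 90 each.
    N14: 10+90 = 100 > 80
Round 2 — N14 seizes.
  N14 sheds 100 L/s to N13: 100 each.
    N13: 20+100 = 120 > 60
Round 3 — N13 seizes.
  N13 sheds 120 L/s: no online neighbours, lost.
No further seizures.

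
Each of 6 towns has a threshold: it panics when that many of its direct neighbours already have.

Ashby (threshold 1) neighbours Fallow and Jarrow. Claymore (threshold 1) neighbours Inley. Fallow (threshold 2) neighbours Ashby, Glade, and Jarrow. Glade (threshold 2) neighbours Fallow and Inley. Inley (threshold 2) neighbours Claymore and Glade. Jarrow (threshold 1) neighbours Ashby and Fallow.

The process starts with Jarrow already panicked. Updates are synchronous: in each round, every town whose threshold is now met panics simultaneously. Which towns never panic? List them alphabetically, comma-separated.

Round 1 — Jarrow panics (initial).
Round 2 — checking thresholds:
  Ashby: 1 of 2 neighbours ≥ 1, panics.
  Fallow: 1 of 3 neighbours < 2, holds.
Round 3 — checking thresholds:
  Fallow: 2 of 3 neighbours ≥ 2, panics.
Round 4 — no new panics; cascade stops.

Claymore, Glade, Inley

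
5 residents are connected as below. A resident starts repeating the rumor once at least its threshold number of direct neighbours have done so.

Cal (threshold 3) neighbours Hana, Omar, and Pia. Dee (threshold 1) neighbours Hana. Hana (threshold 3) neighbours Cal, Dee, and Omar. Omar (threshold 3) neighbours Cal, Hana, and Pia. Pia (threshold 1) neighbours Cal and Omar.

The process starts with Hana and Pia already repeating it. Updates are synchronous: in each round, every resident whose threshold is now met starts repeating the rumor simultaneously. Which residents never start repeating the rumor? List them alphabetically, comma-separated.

Round 1 — Hana, Pia start repeating the rumor (initial).
Round 2 — checking thresholds:
  Cal: 2 of 3 neighbours < 3, below threshold.
  Dee: 1 of 1 neighbours ≥ 1, starts repeating the rumor.
  Omar: 2 of 3 neighbours < 3, below threshold.
Round 3 — no new spreads; cascade stops.

Cal, Omar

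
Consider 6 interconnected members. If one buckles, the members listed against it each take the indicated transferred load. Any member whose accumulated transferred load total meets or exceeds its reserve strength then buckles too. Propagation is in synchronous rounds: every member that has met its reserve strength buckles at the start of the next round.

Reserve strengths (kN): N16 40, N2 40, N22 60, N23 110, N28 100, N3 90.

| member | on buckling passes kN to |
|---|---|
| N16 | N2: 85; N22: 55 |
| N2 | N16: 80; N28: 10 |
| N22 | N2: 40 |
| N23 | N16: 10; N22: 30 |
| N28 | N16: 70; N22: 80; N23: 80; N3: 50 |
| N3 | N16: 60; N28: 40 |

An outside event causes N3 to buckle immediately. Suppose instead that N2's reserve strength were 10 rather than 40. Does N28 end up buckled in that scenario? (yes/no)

With N2's reserve strength at 10:
Round 1 — N3 buckles (initial).
  N16: +60 → 60 ≥ 40
  N28: +40 → 40 < 100
Round 2 — N16 buckles.
  N2: +85 → 85 ≥ 10
  N22: +55 → 55 < 60
Round 3 — N2 buckles.
  N28: +10 → 50 < 100
No further bucklings.

no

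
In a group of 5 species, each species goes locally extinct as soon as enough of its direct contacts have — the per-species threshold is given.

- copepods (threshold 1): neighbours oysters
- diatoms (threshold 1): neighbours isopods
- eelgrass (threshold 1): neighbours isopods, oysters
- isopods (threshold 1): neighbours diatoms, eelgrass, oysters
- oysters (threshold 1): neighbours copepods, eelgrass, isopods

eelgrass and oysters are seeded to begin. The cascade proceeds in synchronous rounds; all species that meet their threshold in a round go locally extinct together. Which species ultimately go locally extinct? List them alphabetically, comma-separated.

Round 1 — eelgrass, oysters go locally extinct (initial).
Round 2 — checking thresholds:
  copepods: 1 of 1 neighbours ≥ 1, goes locally extinct.
  isopods: 2 of 3 neighbours ≥ 1, goes locally extinct.
Round 3 — checking thresholds:
  diatoms: 1 of 1 neighbours ≥ 1, goes locally extinct.
Round 4 — no new extinctions; cascade stops.

copepods, diatoms, eelgrass, isopods, oysters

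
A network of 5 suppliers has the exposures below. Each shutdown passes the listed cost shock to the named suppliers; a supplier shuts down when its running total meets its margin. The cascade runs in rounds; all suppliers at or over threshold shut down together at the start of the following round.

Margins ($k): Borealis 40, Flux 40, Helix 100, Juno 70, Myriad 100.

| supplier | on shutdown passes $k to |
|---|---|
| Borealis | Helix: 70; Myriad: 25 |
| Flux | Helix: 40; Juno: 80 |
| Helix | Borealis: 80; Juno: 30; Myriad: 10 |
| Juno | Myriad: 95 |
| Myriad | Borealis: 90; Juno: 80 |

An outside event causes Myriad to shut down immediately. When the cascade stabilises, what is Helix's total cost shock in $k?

70

Round 1 — Myriad shuts down (initial).
  Borealis: +90 → 90 ≥ 40
  Juno: +80 → 80 ≥ 70
Round 2 — Borealis, Juno shut down.
  Helix: +70 → 70 < 100
No further shutdowns.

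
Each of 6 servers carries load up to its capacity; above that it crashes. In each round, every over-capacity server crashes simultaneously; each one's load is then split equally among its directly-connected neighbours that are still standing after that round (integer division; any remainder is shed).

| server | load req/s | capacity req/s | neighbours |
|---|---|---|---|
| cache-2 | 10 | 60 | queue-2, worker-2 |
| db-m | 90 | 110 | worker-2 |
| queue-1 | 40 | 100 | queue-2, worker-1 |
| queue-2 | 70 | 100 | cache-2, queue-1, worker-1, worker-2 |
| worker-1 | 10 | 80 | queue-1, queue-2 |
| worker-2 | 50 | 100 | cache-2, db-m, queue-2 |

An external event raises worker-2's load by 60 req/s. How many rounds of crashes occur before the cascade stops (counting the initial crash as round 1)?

Round 1 — worker-2 at 110 > 100. worker-2 crashes.
  worker-2 sheds 110 req/s to cache-2, db-m, queue-2: 36 each (2 lost).
    cache-2: 10+36 = 46 ≤ 60
    db-m: 90+36 = 126 > 110
    queue-2: 70+36 = 106 > 100
Round 2 — db-m, queue-2 crash.
  db-m sheds 126 req/s: no online neighbours, lost.
  queue-2 sheds 106 req/s to cache-2, queue-1, worker-1: 35 each (1 lost).
    cache-2: 46+35 = 81 > 60
    queue-1: 40+35 = 75 ≤ 100
    worker-1: 10+35 = 45 ≤ 80
Round 3 — cache-2 crashes.
  cache-2 sheds 81 req/s: no online neighbours, lost.
No further crashes.

3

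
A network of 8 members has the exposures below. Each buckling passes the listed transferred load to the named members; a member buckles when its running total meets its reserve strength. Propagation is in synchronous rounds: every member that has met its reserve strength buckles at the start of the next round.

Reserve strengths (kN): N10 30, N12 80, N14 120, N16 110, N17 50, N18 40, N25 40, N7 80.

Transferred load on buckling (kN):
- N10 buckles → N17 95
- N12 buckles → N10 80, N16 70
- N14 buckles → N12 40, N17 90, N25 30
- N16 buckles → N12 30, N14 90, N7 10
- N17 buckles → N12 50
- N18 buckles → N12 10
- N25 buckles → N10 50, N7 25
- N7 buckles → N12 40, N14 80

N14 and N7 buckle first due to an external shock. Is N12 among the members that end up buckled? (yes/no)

Round 1 — N14, N7 buckle (initial).
  N12: +40+40 → 80 ≥ 80
  N17: +90 → 90 ≥ 50
  N25: +30 → 30 < 40
Round 2 — N12, N17 buckle.
  N10: +80 → 80 ≥ 30
  N16: +70 → 70 < 110
Round 3 — N10 buckles.
No further bucklings.

yes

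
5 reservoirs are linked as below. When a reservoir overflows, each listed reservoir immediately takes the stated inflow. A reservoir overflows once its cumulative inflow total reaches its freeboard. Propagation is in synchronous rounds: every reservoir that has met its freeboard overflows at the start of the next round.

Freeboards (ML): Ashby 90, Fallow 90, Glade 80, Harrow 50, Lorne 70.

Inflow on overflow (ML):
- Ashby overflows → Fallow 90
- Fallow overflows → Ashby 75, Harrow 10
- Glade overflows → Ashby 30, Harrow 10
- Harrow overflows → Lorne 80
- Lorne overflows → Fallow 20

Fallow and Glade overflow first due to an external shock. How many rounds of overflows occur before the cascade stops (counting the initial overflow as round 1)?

2

Round 1 — Fallow, Glade overflow (initial).
  Ashby: +75+30 → 105 ≥ 90
  Harrow: +10+10 → 20 < 50
Round 2 — Ashby overflows.
No further overflows.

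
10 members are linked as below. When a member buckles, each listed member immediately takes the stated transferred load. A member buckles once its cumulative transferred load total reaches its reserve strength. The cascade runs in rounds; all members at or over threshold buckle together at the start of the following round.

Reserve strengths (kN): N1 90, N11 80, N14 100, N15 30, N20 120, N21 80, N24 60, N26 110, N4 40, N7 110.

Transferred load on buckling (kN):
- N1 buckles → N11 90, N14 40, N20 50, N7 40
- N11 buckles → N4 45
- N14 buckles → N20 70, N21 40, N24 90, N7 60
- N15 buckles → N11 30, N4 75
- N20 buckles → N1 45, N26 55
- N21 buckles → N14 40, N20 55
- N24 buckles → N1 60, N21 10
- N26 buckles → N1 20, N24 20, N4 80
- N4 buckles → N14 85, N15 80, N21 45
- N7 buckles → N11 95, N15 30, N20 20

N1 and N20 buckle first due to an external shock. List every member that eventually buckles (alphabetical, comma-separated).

N1, N11, N14, N15, N20, N21, N24, N4

Round 1 — N1, N20 buckle (initial).
  N11: +90 → 90 ≥ 80
  N14: +40 → 40 < 100
  N26: +55 → 55 < 110
  N7: +40 → 40 < 110
Round 2 — N11 buckles.
  N4: +45 → 45 ≥ 40
Round 3 — N4 buckles.
  N14: +85 → 125 ≥ 100
  N15: +80 → 80 ≥ 30
  N21: +45 → 45 < 80
Round 4 — N14, N15 buckle.
  N21: +40 → 85 ≥ 80
  N24: +90 → 90 ≥ 60
  N7: +60 → 100 < 110
Round 5 — N21, N24 buckle.
No further bucklings.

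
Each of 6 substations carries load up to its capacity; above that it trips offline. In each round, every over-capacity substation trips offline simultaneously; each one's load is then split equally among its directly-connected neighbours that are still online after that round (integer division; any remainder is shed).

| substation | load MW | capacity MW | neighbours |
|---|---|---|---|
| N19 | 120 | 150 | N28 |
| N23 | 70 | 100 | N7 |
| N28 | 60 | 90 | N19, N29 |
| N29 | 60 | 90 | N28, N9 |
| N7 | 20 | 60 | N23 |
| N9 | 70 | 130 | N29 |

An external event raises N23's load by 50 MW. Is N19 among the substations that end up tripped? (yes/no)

no

Round 1 — N23 at 120 > 100. N23 trips offline.
  N23 sheds 120 MW to N7: 120 each.
    N7: 20+120 = 140 > 60
Round 2 — N7 trips offline.
  N7 sheds 140 MW: no online neighbours, lost.
No further trips.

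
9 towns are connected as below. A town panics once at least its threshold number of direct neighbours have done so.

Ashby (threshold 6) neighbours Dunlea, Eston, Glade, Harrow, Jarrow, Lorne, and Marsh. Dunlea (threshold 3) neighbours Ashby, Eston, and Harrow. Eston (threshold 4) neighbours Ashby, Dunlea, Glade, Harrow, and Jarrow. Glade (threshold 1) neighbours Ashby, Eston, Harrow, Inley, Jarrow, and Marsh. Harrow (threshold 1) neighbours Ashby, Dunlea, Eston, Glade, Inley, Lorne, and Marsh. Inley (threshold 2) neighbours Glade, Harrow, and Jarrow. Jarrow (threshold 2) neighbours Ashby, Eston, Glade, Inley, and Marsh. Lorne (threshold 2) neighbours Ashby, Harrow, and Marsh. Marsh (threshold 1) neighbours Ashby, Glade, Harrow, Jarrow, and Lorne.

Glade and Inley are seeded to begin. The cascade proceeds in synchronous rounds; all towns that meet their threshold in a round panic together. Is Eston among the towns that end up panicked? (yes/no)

no

Round 1 — Glade, Inley panic (initial).
Round 2 — checking thresholds:
  Ashby: 1 of 7 neighbours < 6, not yet.
  Eston: 1 of 5 neighbours < 4, not yet.
  Harrow: 2 of 7 neighbours ≥ 1, panics.
  Jarrow: 2 of 5 neighbours ≥ 2, panics.
  Marsh: 1 of 5 neighbours ≥ 1, panics.
Round 3 — checking thresholds:
  Ashby: 4 of 7 neighbours < 6, not yet.
  Dunlea: 1 of 3 neighbours < 3, not yet.
  Eston: 3 of 5 neighbours < 4, not yet.
  Lorne: 2 of 3 neighbours ≥ 2, panics.
Round 4 — no new panics; cascade stops.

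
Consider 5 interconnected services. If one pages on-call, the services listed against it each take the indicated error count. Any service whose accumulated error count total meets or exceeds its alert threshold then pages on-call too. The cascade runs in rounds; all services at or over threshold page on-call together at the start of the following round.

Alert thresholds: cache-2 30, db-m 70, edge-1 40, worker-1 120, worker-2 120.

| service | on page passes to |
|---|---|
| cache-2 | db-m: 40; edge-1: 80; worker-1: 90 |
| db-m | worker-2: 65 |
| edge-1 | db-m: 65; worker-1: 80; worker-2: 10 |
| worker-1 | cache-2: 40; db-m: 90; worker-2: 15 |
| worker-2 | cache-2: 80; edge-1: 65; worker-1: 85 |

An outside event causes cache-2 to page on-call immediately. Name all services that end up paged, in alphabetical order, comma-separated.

cache-2, db-m, edge-1, worker-1

Round 1 — cache-2 pages on-call (initial).
  db-m: +40 → 40 < 70
  edge-1: +80 → 80 ≥ 40
  worker-1: +90 → 90 < 120
Round 2 — edge-1 pages on-call.
  db-m: +65 → 105 ≥ 70
  worker-1: +80 → 170 ≥ 120
  worker-2: +10 → 10 < 120
Round 3 — db-m, worker-1 page on-call.
  worker-2: +65+15 → 90 < 120
No further pages.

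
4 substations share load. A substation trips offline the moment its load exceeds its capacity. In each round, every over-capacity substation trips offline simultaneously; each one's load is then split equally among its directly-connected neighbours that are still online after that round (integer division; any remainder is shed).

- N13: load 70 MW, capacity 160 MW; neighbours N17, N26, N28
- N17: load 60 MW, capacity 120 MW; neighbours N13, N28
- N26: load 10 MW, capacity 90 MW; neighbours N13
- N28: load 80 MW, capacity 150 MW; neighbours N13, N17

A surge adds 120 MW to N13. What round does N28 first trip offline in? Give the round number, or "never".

3

Round 1 — N13 at 190 > 160. N13 trips offline.
  N13 sheds 190 MW to N17, N26, N28: 63 each (1 lost).
    N17: 60+63 = 123 > 120
    N26: 10+63 = 73 ≤ 90
    N28: 80+63 = 143 ≤ 150
Round 2 — N17 trips offline.
  N17 sheds 123 MW to N28: 123 each.
    N28: 143+123 = 266 > 150
Round 3 — N28 trips offline.
  N28 sheds 266 MW: no online neighbours, lost.
No further trips.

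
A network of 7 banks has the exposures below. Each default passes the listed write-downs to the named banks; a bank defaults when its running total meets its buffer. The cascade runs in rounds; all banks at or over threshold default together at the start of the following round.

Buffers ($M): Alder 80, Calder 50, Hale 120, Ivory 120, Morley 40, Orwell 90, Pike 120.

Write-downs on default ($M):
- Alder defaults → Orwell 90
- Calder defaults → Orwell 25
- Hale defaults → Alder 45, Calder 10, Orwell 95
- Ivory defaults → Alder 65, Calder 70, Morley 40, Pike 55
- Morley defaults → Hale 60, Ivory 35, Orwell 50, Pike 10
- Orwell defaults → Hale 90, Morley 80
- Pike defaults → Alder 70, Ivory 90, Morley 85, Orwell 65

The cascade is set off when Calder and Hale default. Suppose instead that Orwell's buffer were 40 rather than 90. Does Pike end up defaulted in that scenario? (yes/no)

no

With Orwell's buffer at 40:
Round 1 — Calder, Hale default (initial).
  Alder: +45 → 45 < 80
  Orwell: +25+95 → 120 ≥ 40
Round 2 — Orwell defaults.
  Morley: +80 → 80 ≥ 40
Round 3 — Morley defaults.
  Ivory: +35 → 35 < 120
  Pike: +10 → 10 < 120
No further defaults.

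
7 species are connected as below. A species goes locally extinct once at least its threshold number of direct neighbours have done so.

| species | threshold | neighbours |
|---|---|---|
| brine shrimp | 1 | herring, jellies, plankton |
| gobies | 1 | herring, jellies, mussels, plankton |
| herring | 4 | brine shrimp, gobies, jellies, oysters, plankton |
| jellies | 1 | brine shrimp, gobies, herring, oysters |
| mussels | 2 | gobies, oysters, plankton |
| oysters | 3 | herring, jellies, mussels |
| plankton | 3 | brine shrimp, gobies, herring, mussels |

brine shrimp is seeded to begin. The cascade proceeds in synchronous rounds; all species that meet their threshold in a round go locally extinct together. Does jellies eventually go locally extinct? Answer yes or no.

Round 1 — brine shrimp goes locally extinct (initial).
Round 2 — checking thresholds:
  herring: 1 of 5 neighbours < 4, below threshold.
  jellies: 1 of 4 neighbours ≥ 1, goes locally extinct.
  plankton: 1 of 4 neighbours < 3, below threshold.
Round 3 — checking thresholds:
  gobies: 1 of 4 neighbours ≥ 1, goes locally extinct.
  herring: 2 of 5 neighbours < 4, below threshold.
  oysters: 1 of 3 neighbours < 3, below threshold.
  plankton: 1 of 4 neighbours < 3, below threshold.
Round 4 — no new extinctions; cascade stops.

yes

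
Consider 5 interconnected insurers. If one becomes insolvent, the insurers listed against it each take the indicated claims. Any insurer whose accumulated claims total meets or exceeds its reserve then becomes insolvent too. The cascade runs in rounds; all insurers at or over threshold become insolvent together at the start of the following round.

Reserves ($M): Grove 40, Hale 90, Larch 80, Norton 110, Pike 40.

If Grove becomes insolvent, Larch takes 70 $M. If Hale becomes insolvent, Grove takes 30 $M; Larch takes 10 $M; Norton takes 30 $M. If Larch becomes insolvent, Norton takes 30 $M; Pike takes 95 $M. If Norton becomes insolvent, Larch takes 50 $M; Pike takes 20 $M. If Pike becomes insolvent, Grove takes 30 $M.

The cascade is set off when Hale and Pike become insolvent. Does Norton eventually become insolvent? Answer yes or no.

Round 1 — Hale, Pike become insolvent (initial).
  Grove: +30+30 → 60 ≥ 40
  Larch: +10 → 10 < 80
  Norton: +30 → 30 < 110
Round 2 — Grove becomes insolvent.
  Larch: +70 → 80 ≥ 80
Round 3 — Larch becomes insolvent.
  Norton: +30 → 60 < 110
No further insolvencies.

no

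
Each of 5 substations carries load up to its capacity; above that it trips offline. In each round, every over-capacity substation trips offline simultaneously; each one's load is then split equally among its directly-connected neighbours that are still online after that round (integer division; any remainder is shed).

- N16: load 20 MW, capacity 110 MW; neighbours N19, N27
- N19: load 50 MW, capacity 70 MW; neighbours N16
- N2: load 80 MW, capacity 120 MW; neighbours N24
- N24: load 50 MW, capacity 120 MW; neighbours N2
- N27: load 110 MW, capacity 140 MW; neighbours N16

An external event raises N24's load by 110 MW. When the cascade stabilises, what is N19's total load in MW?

Round 1 — N24 at 160 > 120. N24 trips offline.
  N24 sheds 160 MW to N2: 160 each.
    N2: 80+160 = 240 > 120
Round 2 — N2 trips offline.
  N2 sheds 240 MW: no online neighbours, lost.
No further trips.

50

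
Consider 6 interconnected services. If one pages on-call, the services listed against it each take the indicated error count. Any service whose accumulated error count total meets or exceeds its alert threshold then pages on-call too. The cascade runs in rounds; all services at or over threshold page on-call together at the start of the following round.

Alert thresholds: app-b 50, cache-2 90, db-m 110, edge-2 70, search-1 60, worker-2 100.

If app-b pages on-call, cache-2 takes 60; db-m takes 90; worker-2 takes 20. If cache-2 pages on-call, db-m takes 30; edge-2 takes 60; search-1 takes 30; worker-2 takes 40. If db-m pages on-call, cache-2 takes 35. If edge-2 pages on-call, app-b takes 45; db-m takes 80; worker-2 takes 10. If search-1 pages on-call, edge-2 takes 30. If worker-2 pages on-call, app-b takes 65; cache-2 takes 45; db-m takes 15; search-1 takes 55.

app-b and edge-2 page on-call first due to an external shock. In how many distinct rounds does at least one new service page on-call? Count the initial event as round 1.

3

Round 1 — app-b, edge-2 page on-call (initial).
  cache-2: +60 → 60 < 90
  db-m: +90+80 → 170 ≥ 110
  worker-2: +20+10 → 30 < 100
Round 2 — db-m pages on-call.
  cache-2: +35 → 95 ≥ 90
Round 3 — cache-2 pages on-call.
  search-1: +30 → 30 < 60
  worker-2: +40 → 70 < 100
No further pages.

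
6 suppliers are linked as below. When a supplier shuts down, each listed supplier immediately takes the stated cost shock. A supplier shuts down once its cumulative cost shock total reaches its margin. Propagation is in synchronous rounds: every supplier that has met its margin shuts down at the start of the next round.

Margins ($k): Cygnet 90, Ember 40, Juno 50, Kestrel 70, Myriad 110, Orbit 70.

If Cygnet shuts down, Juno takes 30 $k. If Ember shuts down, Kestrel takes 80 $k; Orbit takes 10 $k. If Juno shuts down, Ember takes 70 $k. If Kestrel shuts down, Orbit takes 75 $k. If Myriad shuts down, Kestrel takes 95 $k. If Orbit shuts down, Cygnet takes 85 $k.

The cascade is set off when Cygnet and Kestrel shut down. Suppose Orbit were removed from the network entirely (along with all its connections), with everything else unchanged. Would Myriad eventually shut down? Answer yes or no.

no

With Orbit removed:
Round 1 — Cygnet, Kestrel shut down (initial).
  Juno: +30 → 30 < 50
No further shutdowns.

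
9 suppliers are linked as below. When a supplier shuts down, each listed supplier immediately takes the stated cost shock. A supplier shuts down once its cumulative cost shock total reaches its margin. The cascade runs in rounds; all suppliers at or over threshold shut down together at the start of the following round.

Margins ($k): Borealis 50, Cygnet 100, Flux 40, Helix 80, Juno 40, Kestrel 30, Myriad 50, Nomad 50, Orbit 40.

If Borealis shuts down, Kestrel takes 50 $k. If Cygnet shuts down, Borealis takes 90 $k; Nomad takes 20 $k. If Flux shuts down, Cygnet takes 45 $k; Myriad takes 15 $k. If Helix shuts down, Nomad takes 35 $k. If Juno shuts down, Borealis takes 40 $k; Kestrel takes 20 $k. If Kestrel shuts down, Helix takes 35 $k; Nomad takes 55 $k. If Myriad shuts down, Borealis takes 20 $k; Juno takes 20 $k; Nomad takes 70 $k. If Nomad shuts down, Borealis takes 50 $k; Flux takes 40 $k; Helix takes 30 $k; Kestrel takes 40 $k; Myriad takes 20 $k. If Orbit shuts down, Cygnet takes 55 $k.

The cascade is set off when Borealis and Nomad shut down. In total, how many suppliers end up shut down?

4

Round 1 — Borealis, Nomad shut down (initial).
  Flux: +40 → 40 ≥ 40
  Helix: +30 → 30 < 80
  Kestrel: +50+40 → 90 ≥ 30
  Myriad: +20 → 20 < 50
Round 2 — Flux, Kestrel shut down.
  Cygnet: +45 → 45 < 100
  Helix: +35 → 65 < 80
  Myriad: +15 → 35 < 50
No further shutdowns.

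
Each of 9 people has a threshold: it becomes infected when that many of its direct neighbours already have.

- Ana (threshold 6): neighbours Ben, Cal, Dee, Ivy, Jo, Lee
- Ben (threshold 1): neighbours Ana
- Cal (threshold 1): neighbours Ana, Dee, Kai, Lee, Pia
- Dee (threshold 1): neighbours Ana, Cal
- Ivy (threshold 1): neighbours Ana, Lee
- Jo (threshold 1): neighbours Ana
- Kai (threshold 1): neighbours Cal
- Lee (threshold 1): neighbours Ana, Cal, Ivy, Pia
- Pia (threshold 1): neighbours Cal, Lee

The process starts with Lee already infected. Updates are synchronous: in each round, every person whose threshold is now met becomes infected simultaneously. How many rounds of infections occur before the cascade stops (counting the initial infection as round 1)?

3

Round 1 — Lee becomes infected (initial).
Round 2 — checking thresholds:
  Ana: 1 of 6 neighbours < 6, holds.
  Cal: 1 of 5 neighbours ≥ 1, becomes infected.
  Ivy: 1 of 2 neighbours ≥ 1, becomes infected.
  Pia: 1 of 2 neighbours ≥ 1, becomes infected.
Round 3 — checking thresholds:
  Ana: 3 of 6 neighbours < 6, holds.
  Dee: 1 of 2 neighbours ≥ 1, becomes infected.
  Kai: 1 of 1 neighbours ≥ 1, becomes infected.
Round 4 — no new infections; cascade stops.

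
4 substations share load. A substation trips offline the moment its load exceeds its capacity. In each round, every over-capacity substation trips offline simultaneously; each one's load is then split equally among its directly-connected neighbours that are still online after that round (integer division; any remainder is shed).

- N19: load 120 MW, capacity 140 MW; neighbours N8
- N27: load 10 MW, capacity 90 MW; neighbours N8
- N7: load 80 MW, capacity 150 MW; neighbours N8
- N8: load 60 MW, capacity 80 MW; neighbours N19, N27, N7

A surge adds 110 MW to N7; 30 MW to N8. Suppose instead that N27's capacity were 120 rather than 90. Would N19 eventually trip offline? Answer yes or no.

yes

With N27's capacity at 120:
Round 1 — N7 at 190 > 150; N8 at 90 > 80. N7, N8 trip offline.
  N7 sheds 190 MW: no online neighbours, lost.
  N8 sheds 90 MW to N19, N27: 45 each.
    N19: 120+45 = 165 > 140
    N27: 10+45 = 55 ≤ 120
Round 2 — N19 trips offline.
  N19 sheds 165 MW: no online neighbours, lost.
No further trips.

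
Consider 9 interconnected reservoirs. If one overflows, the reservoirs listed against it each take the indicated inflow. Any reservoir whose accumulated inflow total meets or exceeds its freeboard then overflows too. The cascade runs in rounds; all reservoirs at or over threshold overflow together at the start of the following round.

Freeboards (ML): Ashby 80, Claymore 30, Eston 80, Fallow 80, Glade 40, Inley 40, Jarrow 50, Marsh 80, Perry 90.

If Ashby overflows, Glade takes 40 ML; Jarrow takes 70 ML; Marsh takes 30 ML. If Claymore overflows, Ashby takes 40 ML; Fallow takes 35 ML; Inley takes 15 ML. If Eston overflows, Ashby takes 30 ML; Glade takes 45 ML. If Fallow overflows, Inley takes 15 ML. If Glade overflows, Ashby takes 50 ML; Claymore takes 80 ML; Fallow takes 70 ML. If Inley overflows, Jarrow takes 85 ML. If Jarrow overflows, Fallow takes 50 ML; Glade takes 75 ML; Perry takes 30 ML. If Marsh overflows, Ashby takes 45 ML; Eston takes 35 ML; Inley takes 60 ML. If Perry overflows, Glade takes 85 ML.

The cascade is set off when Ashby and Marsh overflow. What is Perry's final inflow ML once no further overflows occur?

Round 1 — Ashby, Marsh overflow (initial).
  Eston: +35 → 35 < 80
  Glade: +40 → 40 ≥ 40
  Inley: +60 → 60 ≥ 40
  Jarrow: +70 → 70 ≥ 50
Round 2 — Glade, Inley, Jarrow overflow.
  Claymore: +80 → 80 ≥ 30
  Fallow: +70+50 → 120 ≥ 80
  Perry: +30 → 30 < 90
Round 3 — Claymore, Fallow overflow.
No further overflows.

30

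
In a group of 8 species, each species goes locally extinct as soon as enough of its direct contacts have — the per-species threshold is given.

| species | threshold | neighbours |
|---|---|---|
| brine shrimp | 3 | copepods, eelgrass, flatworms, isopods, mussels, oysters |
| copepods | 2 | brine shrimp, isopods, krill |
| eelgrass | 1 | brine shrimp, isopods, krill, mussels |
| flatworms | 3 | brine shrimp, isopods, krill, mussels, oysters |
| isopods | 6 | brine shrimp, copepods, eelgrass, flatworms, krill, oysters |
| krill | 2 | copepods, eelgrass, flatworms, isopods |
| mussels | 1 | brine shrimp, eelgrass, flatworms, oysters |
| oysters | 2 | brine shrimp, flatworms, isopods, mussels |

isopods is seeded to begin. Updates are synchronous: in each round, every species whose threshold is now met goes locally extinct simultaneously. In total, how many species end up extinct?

8

Round 1 — isopods goes locally extinct (initial).
Round 2 — checking thresholds:
  brine shrimp: 1 of 6 neighbours < 3, holds.
  copepods: 1 of 3 neighbours < 2, holds.
  eelgrass: 1 of 4 neighbours ≥ 1, goes locally extinct.
  flatworms: 1 of 5 neighbours < 3, holds.
  krill: 1 of 4 neighbours < 2, holds.
  oysters: 1 of 4 neighbours < 2, holds.
Round 3 — checking thresholds:
  brine shrimp: 2 of 6 neighbours < 3, holds.
  copepods: 1 of 3 neighbours < 2, holds.
  flatworms: 1 of 5 neighbours < 3, holds.
  krill: 2 of 4 neighbours ≥ 2, goes locally extinct.
  mussels: 1 of 4 neighbours ≥ 1, goes locally extinct.
  oysters: 1 of 4 neighbours < 2, holds.
Round 4 — checking thresholds:
  brine shrimp: 3 of 6 neighbours ≥ 3, goes locally extinct.
  copepods: 2 of 3 neighbours ≥ 2, goes locally extinct.
  flatworms: 3 of 5 neighbours ≥ 3, goes locally extinct.
  oysters: 2 of 4 neighbours ≥ 2, goes locally extinct.
Round 5 — no new extinctions; cascade stops.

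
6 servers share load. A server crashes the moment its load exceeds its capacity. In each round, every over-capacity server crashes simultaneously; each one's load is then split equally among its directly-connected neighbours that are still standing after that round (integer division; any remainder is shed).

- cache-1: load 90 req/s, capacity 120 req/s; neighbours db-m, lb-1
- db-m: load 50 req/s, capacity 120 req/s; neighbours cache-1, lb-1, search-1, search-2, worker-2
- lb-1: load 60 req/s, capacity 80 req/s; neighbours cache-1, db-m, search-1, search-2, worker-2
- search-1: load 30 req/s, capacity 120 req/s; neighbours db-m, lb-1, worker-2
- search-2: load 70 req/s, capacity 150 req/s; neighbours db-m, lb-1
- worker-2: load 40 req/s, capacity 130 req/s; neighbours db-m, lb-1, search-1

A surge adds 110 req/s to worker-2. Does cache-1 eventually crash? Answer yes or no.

yes

Round 1 — worker-2 at 150 > 130. worker-2 crashes.
  worker-2 sheds 150 req/s to db-m, lb-1, search-1: 50 each.
    db-m: 50+50 = 100 ≤ 120
    lb-1: 60+50 = 110 > 80
    search-1: 30+50 = 80 ≤ 120
Round 2 — lb-1 crashes.
  lb-1 sheds 110 req/s to cache-1, db-m, search-1, search-2: 27 each (2 lost).
    cache-1: 90+27 = 117 ≤ 120
    db-m: 100+27 = 127 > 120
    search-1: 80+27 = 107 ≤ 120
    search-2: 70+27 = 97 ≤ 150
Round 3 — db-m crashes.
  db-m sheds 127 req/s to cache-1, search-1, search-2: 42 each (1 lost).
    cache-1: 117+42 = 159 > 120
    search-1: 107+42 = 149 > 120
    search-2: 97+42 = 139 ≤ 150
Round 4 — cache-1, search-1 crash.
  cache-1 sheds 159 req/s: no online neighbours, lost.
  search-1 sheds 149 req/s: no online neighbours, lost.
No further crashes.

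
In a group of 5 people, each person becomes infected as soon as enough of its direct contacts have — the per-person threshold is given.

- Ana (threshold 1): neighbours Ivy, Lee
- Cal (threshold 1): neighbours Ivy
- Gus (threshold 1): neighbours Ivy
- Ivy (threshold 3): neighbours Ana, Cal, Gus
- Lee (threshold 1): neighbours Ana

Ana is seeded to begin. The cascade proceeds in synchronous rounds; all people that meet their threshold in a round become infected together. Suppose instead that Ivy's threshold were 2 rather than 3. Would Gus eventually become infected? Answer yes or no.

With Ivy's threshold at 2:
Round 1 — Ana becomes infected (initial).
Round 2 — checking thresholds:
  Ivy: 1 of 3 neighbours < 2, not yet.
  Lee: 1 of 1 neighbours ≥ 1, becomes infected.
Round 3 — no new infections; cascade stops.

no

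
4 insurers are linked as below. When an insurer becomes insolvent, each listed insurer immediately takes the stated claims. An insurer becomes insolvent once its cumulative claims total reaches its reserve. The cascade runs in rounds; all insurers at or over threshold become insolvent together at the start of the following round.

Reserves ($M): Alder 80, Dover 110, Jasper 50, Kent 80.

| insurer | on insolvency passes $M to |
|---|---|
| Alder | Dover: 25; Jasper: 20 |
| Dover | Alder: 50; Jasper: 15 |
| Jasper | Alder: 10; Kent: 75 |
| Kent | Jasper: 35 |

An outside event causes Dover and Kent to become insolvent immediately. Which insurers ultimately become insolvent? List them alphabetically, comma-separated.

Dover, Jasper, Kent

Round 1 — Dover, Kent become insolvent (initial).
  Alder: +50 → 50 < 80
  Jasper: +15+35 → 50 ≥ 50
Round 2 — Jasper becomes insolvent.
  Alder: +10 → 60 < 80
No further insolvencies.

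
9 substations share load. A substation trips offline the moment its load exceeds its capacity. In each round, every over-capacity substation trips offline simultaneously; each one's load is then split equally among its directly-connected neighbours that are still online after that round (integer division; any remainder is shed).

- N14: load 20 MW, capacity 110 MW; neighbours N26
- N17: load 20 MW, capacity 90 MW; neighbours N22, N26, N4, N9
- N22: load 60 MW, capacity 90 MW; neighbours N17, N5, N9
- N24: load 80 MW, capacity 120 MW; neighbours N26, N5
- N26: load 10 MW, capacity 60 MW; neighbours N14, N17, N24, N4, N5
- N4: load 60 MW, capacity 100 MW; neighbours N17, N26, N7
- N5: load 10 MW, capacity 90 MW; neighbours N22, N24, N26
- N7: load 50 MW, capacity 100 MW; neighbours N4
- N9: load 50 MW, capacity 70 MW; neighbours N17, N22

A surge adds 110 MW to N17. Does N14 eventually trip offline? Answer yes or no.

no

Round 1 — N17 at 130 > 90. N17 trips offline.
  N17 sheds 130 MW to N22, N26, N4, N9: 32 each (2 lost).
    N22: 60+32 = 92 > 90
    N26: 10+32 = 42 ≤ 60
    N4: 60+32 = 92 ≤ 100
    N9: 50+32 = 82 > 70
Round 2 — N22, N9 trip offline.
  N22 sheds 92 MW to N5: 92 each.
    N5: 10+92 = 102 > 90
  N9 sheds 82 MW: no online neighbours, lost.
Round 3 — N5 trips offline.
  N5 sheds 102 MW to N24, N26: 51 each.
    N24: 80+51 = 131 > 120
    N26: 42+51 = 93 > 60
Round 4 — N24, N26 trip offline.
  N24 sheds 131 MW: no online neighbours, lost.
  N26 sheds 93 MW to N14, N4: 46 each (1 lost).
    N14: 20+46 = 66 ≤ 110
    N4: 92+46 = 138 > 100
Round 5 — N4 trips offline.
  N4 sheds 138 MW to N7: 138 each.
    N7: 50+138 = 188 > 100
Round 6 — N7 trips offline.
  N7 sheds 188 MW: no online neighbours, lost.
No further trips.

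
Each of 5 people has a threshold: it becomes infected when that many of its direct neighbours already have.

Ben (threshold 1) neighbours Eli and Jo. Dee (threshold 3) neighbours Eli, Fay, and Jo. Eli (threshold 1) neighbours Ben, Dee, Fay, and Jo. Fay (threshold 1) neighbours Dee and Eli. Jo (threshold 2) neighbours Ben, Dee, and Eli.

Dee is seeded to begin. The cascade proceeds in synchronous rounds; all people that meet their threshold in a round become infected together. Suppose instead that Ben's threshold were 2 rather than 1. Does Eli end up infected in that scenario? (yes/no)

With Ben's threshold at 2:
Round 1 — Dee becomes infected (initial).
Round 2 — checking thresholds:
  Eli: 1 of 4 neighbours ≥ 1, becomes infected.
  Fay: 1 of 2 neighbours ≥ 1, becomes infected.
  Jo: 1 of 3 neighbours < 2, not yet.
Round 3 — checking thresholds:
  Ben: 1 of 2 neighbours < 2, not yet.
  Jo: 2 of 3 neighbours ≥ 2, becomes infected.
Round 4 — checking thresholds:
  Ben: 2 of 2 neighbours ≥ 2, becomes infected.
Round 5 — no new infections; cascade stops.

yes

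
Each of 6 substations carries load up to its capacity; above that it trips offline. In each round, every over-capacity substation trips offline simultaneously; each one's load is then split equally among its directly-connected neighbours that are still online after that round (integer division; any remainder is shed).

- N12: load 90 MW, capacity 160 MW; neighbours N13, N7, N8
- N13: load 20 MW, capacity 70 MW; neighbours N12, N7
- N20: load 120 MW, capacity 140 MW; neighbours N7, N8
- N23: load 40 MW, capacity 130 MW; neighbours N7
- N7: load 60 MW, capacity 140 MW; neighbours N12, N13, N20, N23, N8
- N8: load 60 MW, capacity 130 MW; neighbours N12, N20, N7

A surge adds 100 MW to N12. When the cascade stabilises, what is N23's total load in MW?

108

Round 1 — N12 at 190 > 160. N12 trips offline.
  N12 sheds 190 MW to N13, N7, N8: 63 each (1 lost).
    N13: 20+63 = 83 > 70
    N7: 60+63 = 123 ≤ 140
    N8: 60+63 = 123 ≤ 130
Round 2 — N13 trips offline.
  N13 sheds 83 MW to N7: 83 each.
    N7: 123+83 = 206 > 140
Round 3 — N7 trips offline.
  N7 sheds 206 MW to N20, N23, N8: 68 each (2 lost).
    N20: 120+68 = 188 > 140
    N23: 40+68 = 108 ≤ 130
    N8: 123+68 = 191 > 130
Round 4 — N20, N8 trip offline.
  N20 sheds 188 MW: no online neighbours, lost.
  N8 sheds 191 MW: no online neighbours, lost.
No further trips.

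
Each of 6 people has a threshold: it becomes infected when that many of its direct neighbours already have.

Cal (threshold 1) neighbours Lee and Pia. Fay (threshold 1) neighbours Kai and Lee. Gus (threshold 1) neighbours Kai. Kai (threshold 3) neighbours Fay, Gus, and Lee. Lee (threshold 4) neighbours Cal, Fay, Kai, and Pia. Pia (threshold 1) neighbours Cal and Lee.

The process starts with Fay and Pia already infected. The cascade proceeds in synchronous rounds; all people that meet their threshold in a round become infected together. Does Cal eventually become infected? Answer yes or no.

Round 1 — Fay, Pia become infected (initial).
Round 2 — checking thresholds:
  Cal: 1 of 2 neighbours ≥ 1, becomes infected.
  Kai: 1 of 3 neighbours < 3, not yet.
  Lee: 2 of 4 neighbours < 4, not yet.
Round 3 — no new infections; cascade stops.

yes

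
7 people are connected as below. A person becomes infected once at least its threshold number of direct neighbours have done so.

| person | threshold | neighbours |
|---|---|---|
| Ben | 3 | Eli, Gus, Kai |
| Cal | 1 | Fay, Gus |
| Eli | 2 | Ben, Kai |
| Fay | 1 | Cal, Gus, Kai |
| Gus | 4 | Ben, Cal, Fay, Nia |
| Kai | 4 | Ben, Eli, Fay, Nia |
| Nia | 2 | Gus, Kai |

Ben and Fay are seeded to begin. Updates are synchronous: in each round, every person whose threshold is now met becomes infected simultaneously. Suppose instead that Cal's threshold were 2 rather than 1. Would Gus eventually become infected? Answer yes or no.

no

With Cal's threshold at 2:
Round 1 — Ben, Fay become infected (initial).
Round 2 — no new infections; cascade stops.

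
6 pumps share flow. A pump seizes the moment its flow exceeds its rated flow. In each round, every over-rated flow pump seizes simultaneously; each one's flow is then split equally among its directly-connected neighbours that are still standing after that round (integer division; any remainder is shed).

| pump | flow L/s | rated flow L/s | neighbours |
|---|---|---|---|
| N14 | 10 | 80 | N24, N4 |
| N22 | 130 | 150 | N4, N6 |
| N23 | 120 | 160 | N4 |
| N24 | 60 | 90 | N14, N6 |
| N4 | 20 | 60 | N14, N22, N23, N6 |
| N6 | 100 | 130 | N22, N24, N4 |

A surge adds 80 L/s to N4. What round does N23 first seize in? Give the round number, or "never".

Round 1 — N4 at 100 > 60. N4 seizes.
  N4 sheds 100 L/s to N14, N22, N23, N6: 25 each.
    N14: 10+25 = 35 ≤ 80
    N22: 130+25 = 155 > 150
    N23: 120+25 = 145 ≤ 160
    N6: 100+25 = 125 ≤ 130
Round 2 — N22 seizes.
  N22 sheds 155 L/s to N6: 155 each.
    N6: 125+155 = 280 > 130
Round 3 — N6 seizes.
  N6 sheds 280 L/s to N24: 280 each.
    N24: 60+280 = 340 > 90
Round 4 — N24 seizes.
  N24 sheds 340 L/s to N14: 340 each.
    N14: 35+340 = 375 > 80
Round 5 — N14 seizes.
  N14 sheds 375 L/s: no online neighbours, lost.
No further seizures.

never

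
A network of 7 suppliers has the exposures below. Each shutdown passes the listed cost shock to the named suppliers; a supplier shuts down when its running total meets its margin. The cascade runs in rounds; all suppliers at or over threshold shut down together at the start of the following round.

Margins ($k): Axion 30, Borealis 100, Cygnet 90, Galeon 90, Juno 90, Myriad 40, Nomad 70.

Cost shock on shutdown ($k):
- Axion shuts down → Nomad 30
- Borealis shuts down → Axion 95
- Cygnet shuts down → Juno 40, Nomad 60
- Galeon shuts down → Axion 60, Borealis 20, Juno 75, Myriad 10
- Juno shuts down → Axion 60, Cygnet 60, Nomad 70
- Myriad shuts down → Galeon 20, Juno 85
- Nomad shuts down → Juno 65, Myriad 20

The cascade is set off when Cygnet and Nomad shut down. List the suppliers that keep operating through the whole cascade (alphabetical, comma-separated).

Borealis, Galeon, Myriad

Round 1 — Cygnet, Nomad shut down (initial).
  Juno: +40+65 → 105 ≥ 90
  Myriad: +20 → 20 < 40
Round 2 — Juno shuts down.
  Axion: +60 → 60 ≥ 30
Round 3 — Axion shuts down.
No further shutdowns.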